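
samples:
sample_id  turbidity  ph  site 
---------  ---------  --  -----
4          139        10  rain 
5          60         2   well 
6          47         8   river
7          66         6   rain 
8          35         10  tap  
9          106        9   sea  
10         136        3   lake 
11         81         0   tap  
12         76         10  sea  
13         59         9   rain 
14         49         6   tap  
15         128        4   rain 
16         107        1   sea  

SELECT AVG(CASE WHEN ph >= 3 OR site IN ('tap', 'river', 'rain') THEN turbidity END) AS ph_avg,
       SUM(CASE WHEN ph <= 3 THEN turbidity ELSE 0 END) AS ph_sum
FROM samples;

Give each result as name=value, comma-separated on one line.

[ph_avg: ph >= 3 OR site IN ('tap', 'river', 'rain')]
sample_id=4: ✓ → 139
sample_id=5: ✗
sample_id=6: ✓ → 47
sample_id=7: ✓ → 66
sample_id=8: ✓ → 35
sample_id=9: ✓ → 106
sample_id=10: ✓ → 136
sample_id=11: ✓ → 81
sample_id=12: ✓ → 76
sample_id=13: ✓ → 59
sample_id=14: ✓ → 49
sample_id=15: ✓ → 128
sample_id=16: ✗
ph_avg = (139 + 47 + 66 + 35 + 106 + 136 + 81 + 76 + 59 + 49 + 128) / 11 = 83.8181818182
—
[ph_sum: ph <= 3]
sample_id=4: ✗
sample_id=5: ✓ → 60
sample_id=6: ✗
sample_id=7: ✗
sample_id=8: ✗
sample_id=9: ✗
sample_id=10: ✓ → 136
sample_id=11: ✓ → 81
sample_id=12: ✗
sample_id=13: ✗
sample_id=14: ✗
sample_id=15: ✗
sample_id=16: ✓ → 107
ph_sum = 60 + 136 + 81 + 107 = 384

ph_avg=83.8181818182, ph_sum=384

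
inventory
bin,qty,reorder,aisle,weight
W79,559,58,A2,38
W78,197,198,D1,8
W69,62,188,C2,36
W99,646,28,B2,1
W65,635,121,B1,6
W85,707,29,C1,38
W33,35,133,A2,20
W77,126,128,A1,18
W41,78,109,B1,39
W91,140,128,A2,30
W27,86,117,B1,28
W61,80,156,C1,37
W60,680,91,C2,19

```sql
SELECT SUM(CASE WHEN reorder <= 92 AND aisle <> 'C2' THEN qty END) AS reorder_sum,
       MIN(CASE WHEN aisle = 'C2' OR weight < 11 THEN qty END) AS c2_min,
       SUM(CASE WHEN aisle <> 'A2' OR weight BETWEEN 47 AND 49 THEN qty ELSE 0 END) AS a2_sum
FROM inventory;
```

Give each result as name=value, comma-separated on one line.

[reorder_sum: reorder <= 92 AND aisle <> 'C2']
bin=W79: ✓ → 559
bin=W78: ✗
bin=W69: ✗
bin=W99: ✓ → 646
bin=W65: ✗
bin=W85: ✓ → 707
bin=W33: ✗
bin=W77: ✗
bin=W41: ✗
bin=W91: ✗
bin=W27: ✗
bin=W61: ✗
bin=W60: ✗
reorder_sum = 559 + 646 + 707 = 1912
—
[c2_min: aisle = 'C2' OR weight < 11]
bin=W79: ✗
bin=W78: ✓ → 197
bin=W69: ✓ → 62
bin=W99: ✓ → 646
bin=W65: ✓ → 635
bin=W85: ✗
bin=W33: ✗
bin=W77: ✗
bin=W41: ✗
bin=W91: ✗
bin=W27: ✗
bin=W61: ✗
bin=W60: ✓ → 680
c2_min = MIN(197, 62, 646, 635, 680) = 62
—
[a2_sum: aisle <> 'A2' OR weight BETWEEN 47 AND 49]
bin=W79: ✗
bin=W78: ✓ → 197
bin=W69: ✓ → 62
bin=W99: ✓ → 646
bin=W65: ✓ → 635
bin=W85: ✓ → 707
bin=W33: ✗
bin=W77: ✓ → 126
bin=W41: ✓ → 78
bin=W91: ✗
bin=W27: ✓ → 86
bin=W61: ✓ → 80
bin=W60: ✓ → 680
a2_sum = 197 + 62 + 646 + 635 + 707 + 126 + 78 + 86 + 80 + 680 = 3297

reorder_sum=1912, c2_min=62, a2_sum=3297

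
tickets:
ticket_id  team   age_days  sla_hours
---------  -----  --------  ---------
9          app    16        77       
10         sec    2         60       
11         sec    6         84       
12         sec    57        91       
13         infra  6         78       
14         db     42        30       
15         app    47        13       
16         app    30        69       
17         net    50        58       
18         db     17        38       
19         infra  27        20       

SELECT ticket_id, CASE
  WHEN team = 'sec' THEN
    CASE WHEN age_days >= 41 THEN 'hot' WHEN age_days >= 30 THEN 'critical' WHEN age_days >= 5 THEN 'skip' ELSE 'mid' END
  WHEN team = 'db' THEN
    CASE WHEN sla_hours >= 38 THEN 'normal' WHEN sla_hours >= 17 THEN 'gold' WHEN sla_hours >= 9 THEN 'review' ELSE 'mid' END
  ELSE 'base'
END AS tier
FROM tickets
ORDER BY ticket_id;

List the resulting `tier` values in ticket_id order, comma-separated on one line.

ticket_id=9: team='app' → outer ELSE → base
ticket_id=10: team='sec' → inner[ELSE] → mid
ticket_id=11: team='sec' → inner[age_days >= 5] → skip
ticket_id=12: team='sec' → inner[age_days >= 41] → hot
ticket_id=13: team='infra' → outer ELSE → base
ticket_id=14: team='db' → inner[sla_hours >= 17] → gold
ticket_id=15: team='app' → outer ELSE → base
ticket_id=16: team='app' → outer ELSE → base
ticket_id=17: team='net' → outer ELSE → base
ticket_id=18: team='db' → inner[sla_hours >= 38] → normal
ticket_id=19: team='infra' → outer ELSE → base

base, mid, skip, hot, base, gold, base, base, base, normal, base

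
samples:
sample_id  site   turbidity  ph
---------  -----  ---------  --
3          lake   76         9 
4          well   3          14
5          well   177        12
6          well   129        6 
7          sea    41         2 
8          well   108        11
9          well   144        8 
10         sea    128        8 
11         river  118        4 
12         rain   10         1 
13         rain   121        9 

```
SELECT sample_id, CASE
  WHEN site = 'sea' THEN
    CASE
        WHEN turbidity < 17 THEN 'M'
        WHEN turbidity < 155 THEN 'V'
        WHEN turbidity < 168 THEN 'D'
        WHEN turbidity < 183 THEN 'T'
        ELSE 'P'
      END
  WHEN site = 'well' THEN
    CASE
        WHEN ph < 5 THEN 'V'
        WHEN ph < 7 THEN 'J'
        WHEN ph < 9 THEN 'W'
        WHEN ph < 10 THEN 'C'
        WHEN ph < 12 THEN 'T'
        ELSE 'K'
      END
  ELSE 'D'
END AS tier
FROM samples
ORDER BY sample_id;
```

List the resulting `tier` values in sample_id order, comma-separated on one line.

sample_id=3: site='lake' → outer ELSE → D
sample_id=4: site='well' → inner[ELSE] → K
sample_id=5: site='well' → inner[ELSE] → K
sample_id=6: site='well' → inner[ph < 7] → J
sample_id=7: site='sea' → inner[turbidity < 155] → V
sample_id=8: site='well' → inner[ph < 12] → T
sample_id=9: site='well' → inner[ph < 9] → W
sample_id=10: site='sea' → inner[turbidity < 155] → V
sample_id=11: site='river' → outer ELSE → D
sample_id=12: site='rain' → outer ELSE → D
sample_id=13: site='rain' → outer ELSE → D

D, K, K, J, V, T, W, V, D, D, D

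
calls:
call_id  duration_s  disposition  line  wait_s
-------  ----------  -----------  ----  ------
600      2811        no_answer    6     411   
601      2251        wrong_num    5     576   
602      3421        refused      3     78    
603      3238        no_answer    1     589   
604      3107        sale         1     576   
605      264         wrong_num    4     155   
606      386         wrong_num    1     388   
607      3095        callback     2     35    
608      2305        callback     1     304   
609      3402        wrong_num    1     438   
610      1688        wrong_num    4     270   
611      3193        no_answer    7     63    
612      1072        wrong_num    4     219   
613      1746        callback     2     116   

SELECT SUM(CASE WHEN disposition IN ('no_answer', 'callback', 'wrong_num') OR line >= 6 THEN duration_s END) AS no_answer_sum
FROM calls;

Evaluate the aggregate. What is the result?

call_id=600: ✓ → 2811
call_id=601: ✓ → 2251
call_id=602: ✗
call_id=603: ✓ → 3238
call_id=604: ✗
call_id=605: ✓ → 264
call_id=606: ✓ → 386
call_id=607: ✓ → 3095
call_id=608: ✓ → 2305
call_id=609: ✓ → 3402
call_id=610: ✓ → 1688
call_id=611: ✓ → 3193
call_id=612: ✓ → 1072
call_id=613: ✓ → 1746
no_answer_sum = 2811 + 2251 + 3238 + 264 + 386 + 3095 + 2305 + 3402 + 1688 + 3193 + 1072 + 1746 = 25451

25451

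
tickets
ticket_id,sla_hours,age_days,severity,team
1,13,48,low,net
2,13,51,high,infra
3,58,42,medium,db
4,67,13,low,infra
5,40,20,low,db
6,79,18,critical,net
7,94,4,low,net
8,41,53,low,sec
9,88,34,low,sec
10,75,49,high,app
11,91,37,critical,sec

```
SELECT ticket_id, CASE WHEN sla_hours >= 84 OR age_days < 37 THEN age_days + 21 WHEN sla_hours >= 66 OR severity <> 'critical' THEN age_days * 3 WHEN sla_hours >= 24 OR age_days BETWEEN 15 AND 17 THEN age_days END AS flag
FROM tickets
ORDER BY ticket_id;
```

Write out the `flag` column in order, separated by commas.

144, 153, 126, 34, 41, 39, 25, 159, 55, 147, 58

ticket_id=1: sla_hours >= 66 OR severity <> 'critical' → 144
ticket_id=2: sla_hours >= 66 OR severity <> 'critical' → 153
ticket_id=3: sla_hours >= 66 OR severity <> 'critical' → 126
ticket_id=4: sla_hours >= 84 OR age_days < 37 → 34
ticket_id=5: sla_hours >= 84 OR age_days < 37 → 41
ticket_id=6: sla_hours >= 84 OR age_days < 37 → 39
ticket_id=7: sla_hours >= 84 OR age_days < 37 → 25
ticket_id=8: sla_hours >= 66 OR severity <> 'critical' → 159
ticket_id=9: sla_hours >= 84 OR age_days < 37 → 55
ticket_id=10: sla_hours >= 66 OR severity <> 'critical' → 147
ticket_id=11: sla_hours >= 84 OR age_days < 37 → 58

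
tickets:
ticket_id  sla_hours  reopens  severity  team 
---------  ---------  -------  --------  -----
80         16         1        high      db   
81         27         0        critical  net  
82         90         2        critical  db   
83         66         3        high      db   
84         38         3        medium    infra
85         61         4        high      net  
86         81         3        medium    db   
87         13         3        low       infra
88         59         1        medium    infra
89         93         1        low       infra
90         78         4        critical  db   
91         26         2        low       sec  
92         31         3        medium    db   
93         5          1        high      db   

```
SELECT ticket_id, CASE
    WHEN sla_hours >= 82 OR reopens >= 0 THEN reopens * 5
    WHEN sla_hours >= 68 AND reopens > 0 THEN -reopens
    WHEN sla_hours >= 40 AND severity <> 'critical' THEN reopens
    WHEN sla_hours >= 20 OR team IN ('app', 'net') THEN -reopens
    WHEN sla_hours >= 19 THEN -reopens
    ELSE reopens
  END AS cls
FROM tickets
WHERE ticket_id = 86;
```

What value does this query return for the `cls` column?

15

ticket_id = 86: sla_hours=81, reopens=3, severity=medium, team=db.
sla_hours >= 82 OR reopens >= 0 → true → 15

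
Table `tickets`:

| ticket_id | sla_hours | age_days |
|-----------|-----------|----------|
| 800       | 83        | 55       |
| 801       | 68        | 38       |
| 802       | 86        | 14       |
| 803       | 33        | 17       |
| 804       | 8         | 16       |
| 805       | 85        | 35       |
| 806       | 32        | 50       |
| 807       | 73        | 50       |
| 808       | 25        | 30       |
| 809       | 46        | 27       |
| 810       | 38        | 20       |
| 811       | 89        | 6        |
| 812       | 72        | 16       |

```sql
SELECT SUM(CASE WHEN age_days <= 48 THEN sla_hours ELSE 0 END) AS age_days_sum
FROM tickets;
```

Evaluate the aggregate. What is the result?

ticket_id=800: ✗
ticket_id=801: ✓ → 68
ticket_id=802: ✓ → 86
ticket_id=803: ✓ → 33
ticket_id=804: ✓ → 8
ticket_id=805: ✓ → 85
ticket_id=806: ✗
ticket_id=807: ✗
ticket_id=808: ✓ → 25
ticket_id=809: ✓ → 46
ticket_id=810: ✓ → 38
ticket_id=811: ✓ → 89
ticket_id=812: ✓ → 72
age_days_sum = 68 + 86 + 33 + 8 + 85 + 25 + 46 + 38 + 89 + 72 = 550

550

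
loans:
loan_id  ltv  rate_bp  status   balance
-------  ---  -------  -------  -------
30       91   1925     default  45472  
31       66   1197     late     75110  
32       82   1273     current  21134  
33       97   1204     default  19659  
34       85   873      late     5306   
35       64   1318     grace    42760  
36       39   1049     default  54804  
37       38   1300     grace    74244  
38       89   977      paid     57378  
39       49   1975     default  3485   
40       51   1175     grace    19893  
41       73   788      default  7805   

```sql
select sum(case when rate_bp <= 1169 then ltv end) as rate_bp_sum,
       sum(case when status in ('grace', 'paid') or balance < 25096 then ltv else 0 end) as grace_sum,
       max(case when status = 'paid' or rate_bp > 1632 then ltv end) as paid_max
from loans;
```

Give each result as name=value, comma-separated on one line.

[rate_bp_sum: rate_bp <= 1169]
loan_id=30: ✗
loan_id=31: ✗
loan_id=32: ✗
loan_id=33: ✗
loan_id=34: ✓ → 85
loan_id=35: ✗
loan_id=36: ✓ → 39
loan_id=37: ✗
loan_id=38: ✓ → 89
loan_id=39: ✗
loan_id=40: ✗
loan_id=41: ✓ → 73
rate_bp_sum = 85 + 39 + 89 + 73 = 286
—
[grace_sum: status in ('grace', 'paid') or balance < 25096]
loan_id=30: ✗
loan_id=31: ✗
loan_id=32: ✓ → 82
loan_id=33: ✓ → 97
loan_id=34: ✓ → 85
loan_id=35: ✓ → 64
loan_id=36: ✗
loan_id=37: ✓ → 38
loan_id=38: ✓ → 89
loan_id=39: ✓ → 49
loan_id=40: ✓ → 51
loan_id=41: ✓ → 73
grace_sum = 82 + 97 + 85 + 64 + 38 + 89 + 49 + 51 + 73 = 628
—
[paid_max: status = 'paid' or rate_bp > 1632]
loan_id=30: ✓ → 91
loan_id=31: ✗
loan_id=32: ✗
loan_id=33: ✗
loan_id=34: ✗
loan_id=35: ✗
loan_id=36: ✗
loan_id=37: ✗
loan_id=38: ✓ → 89
loan_id=39: ✓ → 49
loan_id=40: ✗
loan_id=41: ✗
paid_max = MAX(91, 89, 49) = 91

rate_bp_sum=286, grace_sum=628, paid_max=91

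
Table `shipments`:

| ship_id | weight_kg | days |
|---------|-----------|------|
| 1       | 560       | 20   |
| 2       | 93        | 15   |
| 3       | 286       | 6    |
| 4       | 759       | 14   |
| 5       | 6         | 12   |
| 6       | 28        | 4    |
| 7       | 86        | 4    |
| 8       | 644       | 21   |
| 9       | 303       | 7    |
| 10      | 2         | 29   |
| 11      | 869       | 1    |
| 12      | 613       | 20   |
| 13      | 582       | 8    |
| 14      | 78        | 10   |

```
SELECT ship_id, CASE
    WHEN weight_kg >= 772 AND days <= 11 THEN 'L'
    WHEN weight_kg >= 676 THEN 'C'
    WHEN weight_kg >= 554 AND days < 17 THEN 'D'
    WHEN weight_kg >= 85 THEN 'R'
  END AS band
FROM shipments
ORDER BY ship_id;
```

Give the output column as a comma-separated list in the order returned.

ship_id=1: weight_kg >= 85 → R
ship_id=2: weight_kg >= 85 → R
ship_id=3: weight_kg >= 85 → R
ship_id=4: weight_kg >= 676 → C
ship_id=5: (no match → NULL) → NULL
ship_id=6: (no match → NULL) → NULL
ship_id=7: weight_kg >= 85 → R
ship_id=8: weight_kg >= 85 → R
ship_id=9: weight_kg >= 85 → R
ship_id=10: (no match → NULL) → NULL
ship_id=11: weight_kg >= 772 AND days <= 11 → L
ship_id=12: weight_kg >= 85 → R
ship_id=13: weight_kg >= 554 AND days < 17 → D
ship_id=14: (no match → NULL) → NULL

R, R, R, C, NULL, NULL, R, R, R, NULL, L, R, D, NULL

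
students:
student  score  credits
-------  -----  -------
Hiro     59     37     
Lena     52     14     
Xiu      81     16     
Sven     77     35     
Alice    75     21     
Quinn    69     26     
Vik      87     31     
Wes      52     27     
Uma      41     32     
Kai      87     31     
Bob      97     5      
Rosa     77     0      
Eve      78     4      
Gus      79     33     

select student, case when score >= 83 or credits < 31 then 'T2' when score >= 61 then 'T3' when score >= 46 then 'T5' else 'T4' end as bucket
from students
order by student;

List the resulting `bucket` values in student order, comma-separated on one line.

T2, T2, T2, T3, T5, T2, T2, T2, T2, T3, T4, T2, T2, T2

student=Alice: score >= 83 or credits < 31 → T2
student=Bob: score >= 83 or credits < 31 → T2
student=Eve: score >= 83 or credits < 31 → T2
student=Gus: score >= 61 → T3
student=Hiro: score >= 46 → T5
student=Kai: score >= 83 or credits < 31 → T2
student=Lena: score >= 83 or credits < 31 → T2
student=Quinn: score >= 83 or credits < 31 → T2
student=Rosa: score >= 83 or credits < 31 → T2
student=Sven: score >= 61 → T3
student=Uma: ELSE → T4
student=Vik: score >= 83 or credits < 31 → T2
student=Wes: score >= 83 or credits < 31 → T2
student=Xiu: score >= 83 or credits < 31 → T2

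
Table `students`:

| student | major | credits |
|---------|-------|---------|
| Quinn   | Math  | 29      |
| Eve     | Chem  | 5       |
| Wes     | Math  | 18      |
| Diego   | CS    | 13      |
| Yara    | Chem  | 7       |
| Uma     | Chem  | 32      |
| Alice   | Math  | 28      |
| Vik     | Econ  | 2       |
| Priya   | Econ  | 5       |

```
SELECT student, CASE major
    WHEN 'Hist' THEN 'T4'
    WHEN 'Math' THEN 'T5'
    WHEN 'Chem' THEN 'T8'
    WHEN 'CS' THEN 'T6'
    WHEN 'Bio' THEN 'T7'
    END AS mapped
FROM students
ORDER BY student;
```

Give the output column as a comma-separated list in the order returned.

T5, T6, T8, NULL, T5, T8, NULL, T5, T8

student=Alice: major='Math' → T5
student=Diego: major='CS' → T6
student=Eve: major='Chem' → T8
student=Priya: (no match → NULL) → NULL
student=Quinn: major='Math' → T5
student=Uma: major='Chem' → T8
student=Vik: (no match → NULL) → NULL
student=Wes: major='Math' → T5
student=Yara: major='Chem' → T8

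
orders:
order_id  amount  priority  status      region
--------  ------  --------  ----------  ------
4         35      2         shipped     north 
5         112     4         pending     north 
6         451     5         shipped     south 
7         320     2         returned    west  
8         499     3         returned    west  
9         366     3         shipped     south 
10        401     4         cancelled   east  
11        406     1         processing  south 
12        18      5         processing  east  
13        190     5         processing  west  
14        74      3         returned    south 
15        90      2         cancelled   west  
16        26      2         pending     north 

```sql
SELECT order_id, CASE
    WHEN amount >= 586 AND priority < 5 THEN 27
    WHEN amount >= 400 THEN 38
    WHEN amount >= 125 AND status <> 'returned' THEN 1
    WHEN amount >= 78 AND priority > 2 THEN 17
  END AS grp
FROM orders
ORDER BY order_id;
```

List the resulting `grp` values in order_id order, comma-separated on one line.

NULL, 17, 38, NULL, 38, 1, 38, 38, NULL, 1, NULL, NULL, NULL

order_id=4: (no match → NULL) → NULL
order_id=5: amount >= 78 AND priority > 2 → 17
order_id=6: amount >= 400 → 38
order_id=7: (no match → NULL) → NULL
order_id=8: amount >= 400 → 38
order_id=9: amount >= 125 AND status <> 'returned' → 1
order_id=10: amount >= 400 → 38
order_id=11: amount >= 400 → 38
order_id=12: (no match → NULL) → NULL
order_id=13: amount >= 125 AND status <> 'returned' → 1
order_id=14: (no match → NULL) → NULL
order_id=15: (no match → NULL) → NULL
order_id=16: (no match → NULL) → NULL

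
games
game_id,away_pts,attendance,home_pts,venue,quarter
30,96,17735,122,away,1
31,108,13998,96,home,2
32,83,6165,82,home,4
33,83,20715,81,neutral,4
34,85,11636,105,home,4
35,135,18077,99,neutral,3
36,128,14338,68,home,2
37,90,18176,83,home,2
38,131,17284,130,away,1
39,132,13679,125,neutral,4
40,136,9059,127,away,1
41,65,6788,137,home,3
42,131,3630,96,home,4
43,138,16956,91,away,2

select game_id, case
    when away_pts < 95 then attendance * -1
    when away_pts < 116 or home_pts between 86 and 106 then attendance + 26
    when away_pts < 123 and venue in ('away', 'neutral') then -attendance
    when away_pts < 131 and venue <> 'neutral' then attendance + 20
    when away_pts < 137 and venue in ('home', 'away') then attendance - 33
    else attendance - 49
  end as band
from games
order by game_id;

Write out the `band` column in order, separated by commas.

17761, 14024, -6165, -20715, -11636, 18103, 14358, -18176, 17251, 13630, 9026, -6788, 3656, 16982

game_id=30: away_pts < 116 or home_pts between 86 and 106 → 17761
game_id=31: away_pts < 116 or home_pts between 86 and 106 → 14024
game_id=32: away_pts < 95 → -6165
game_id=33: away_pts < 95 → -20715
game_id=34: away_pts < 95 → -11636
game_id=35: away_pts < 116 or home_pts between 86 and 106 → 18103
game_id=36: away_pts < 131 and venue <> 'neutral' → 14358
game_id=37: away_pts < 95 → -18176
game_id=38: away_pts < 137 and venue in ('home', 'away') → 17251
game_id=39: ELSE → 13630
game_id=40: away_pts < 137 and venue in ('home', 'away') → 9026
game_id=41: away_pts < 95 → -6788
game_id=42: away_pts < 116 or home_pts between 86 and 106 → 3656
game_id=43: away_pts < 116 or home_pts between 86 and 106 → 16982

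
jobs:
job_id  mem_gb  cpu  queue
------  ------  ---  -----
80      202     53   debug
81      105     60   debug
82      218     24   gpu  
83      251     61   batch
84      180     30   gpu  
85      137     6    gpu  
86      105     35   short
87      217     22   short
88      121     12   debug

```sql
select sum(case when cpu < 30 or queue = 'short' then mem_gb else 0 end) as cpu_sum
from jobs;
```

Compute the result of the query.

798

job_id=80: ✗
job_id=81: ✗
job_id=82: ✓ → 218
job_id=83: ✗
job_id=84: ✗
job_id=85: ✓ → 137
job_id=86: ✓ → 105
job_id=87: ✓ → 217
job_id=88: ✓ → 121
cpu_sum = 218 + 137 + 105 + 217 + 121 = 798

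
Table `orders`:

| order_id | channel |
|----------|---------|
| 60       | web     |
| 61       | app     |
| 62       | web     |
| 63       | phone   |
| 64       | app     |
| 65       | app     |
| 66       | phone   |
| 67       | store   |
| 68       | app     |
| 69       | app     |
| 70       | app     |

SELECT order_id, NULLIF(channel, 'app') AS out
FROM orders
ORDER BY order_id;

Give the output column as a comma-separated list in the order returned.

web, NULL, web, phone, NULL, NULL, phone, store, NULL, NULL, NULL

order_id=60: channel=web vs app: differ → web
order_id=61: channel=app vs app: equal → NULL
order_id=62: channel=web vs app: differ → web
order_id=63: channel=phone vs app: differ → phone
order_id=64: channel=app vs app: equal → NULL
order_id=65: channel=app vs app: equal → NULL
order_id=66: channel=phone vs app: differ → phone
order_id=67: channel=store vs app: differ → store
order_id=68: channel=app vs app: equal → NULL
order_id=69: channel=app vs app: equal → NULL
order_id=70: channel=app vs app: equal → NULL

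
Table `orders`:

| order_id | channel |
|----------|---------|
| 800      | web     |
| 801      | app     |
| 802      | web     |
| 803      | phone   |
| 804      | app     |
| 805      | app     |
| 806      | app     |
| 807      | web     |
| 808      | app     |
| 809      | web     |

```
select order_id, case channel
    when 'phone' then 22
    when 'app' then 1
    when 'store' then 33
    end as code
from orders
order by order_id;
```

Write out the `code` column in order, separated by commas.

order_id=800: (no match → NULL) → NULL
order_id=801: channel='app' → 1
order_id=802: (no match → NULL) → NULL
order_id=803: channel='phone' → 22
order_id=804: channel='app' → 1
order_id=805: channel='app' → 1
order_id=806: channel='app' → 1
order_id=807: (no match → NULL) → NULL
order_id=808: channel='app' → 1
order_id=809: (no match → NULL) → NULL

NULL, 1, NULL, 22, 1, 1, 1, NULL, 1, NULL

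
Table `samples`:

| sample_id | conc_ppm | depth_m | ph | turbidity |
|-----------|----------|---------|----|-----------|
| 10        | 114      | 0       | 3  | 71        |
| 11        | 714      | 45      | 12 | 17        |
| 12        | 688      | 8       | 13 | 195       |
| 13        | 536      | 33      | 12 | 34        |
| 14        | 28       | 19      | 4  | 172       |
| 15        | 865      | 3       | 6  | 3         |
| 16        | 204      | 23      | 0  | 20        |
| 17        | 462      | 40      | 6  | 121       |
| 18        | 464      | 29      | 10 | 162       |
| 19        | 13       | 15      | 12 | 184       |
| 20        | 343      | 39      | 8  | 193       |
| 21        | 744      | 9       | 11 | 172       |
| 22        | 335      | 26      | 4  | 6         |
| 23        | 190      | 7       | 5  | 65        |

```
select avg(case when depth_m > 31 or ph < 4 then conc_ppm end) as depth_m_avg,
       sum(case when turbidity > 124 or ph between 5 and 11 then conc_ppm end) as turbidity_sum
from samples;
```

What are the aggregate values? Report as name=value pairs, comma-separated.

[depth_m_avg: depth_m > 31 or ph < 4]
sample_id=10: ✓ → 114
sample_id=11: ✓ → 714
sample_id=12: ✗
sample_id=13: ✓ → 536
sample_id=14: ✗
sample_id=15: ✗
sample_id=16: ✓ → 204
sample_id=17: ✓ → 462
sample_id=18: ✗
sample_id=19: ✗
sample_id=20: ✓ → 343
sample_id=21: ✗
sample_id=22: ✗
sample_id=23: ✗
depth_m_avg = (114 + 714 + 536 + 204 + 462 + 343) / 6 = 395.5
—
[turbidity_sum: turbidity > 124 or ph between 5 and 11]
sample_id=10: ✗
sample_id=11: ✗
sample_id=12: ✓ → 688
sample_id=13: ✗
sample_id=14: ✓ → 28
sample_id=15: ✓ → 865
sample_id=16: ✗
sample_id=17: ✓ → 462
sample_id=18: ✓ → 464
sample_id=19: ✓ → 13
sample_id=20: ✓ → 343
sample_id=21: ✓ → 744
sample_id=22: ✗
sample_id=23: ✓ → 190
turbidity_sum = 688 + 28 + 865 + 462 + 464 + 13 + 343 + 744 + 190 = 3797

depth_m_avg=395.5, turbidity_sum=3797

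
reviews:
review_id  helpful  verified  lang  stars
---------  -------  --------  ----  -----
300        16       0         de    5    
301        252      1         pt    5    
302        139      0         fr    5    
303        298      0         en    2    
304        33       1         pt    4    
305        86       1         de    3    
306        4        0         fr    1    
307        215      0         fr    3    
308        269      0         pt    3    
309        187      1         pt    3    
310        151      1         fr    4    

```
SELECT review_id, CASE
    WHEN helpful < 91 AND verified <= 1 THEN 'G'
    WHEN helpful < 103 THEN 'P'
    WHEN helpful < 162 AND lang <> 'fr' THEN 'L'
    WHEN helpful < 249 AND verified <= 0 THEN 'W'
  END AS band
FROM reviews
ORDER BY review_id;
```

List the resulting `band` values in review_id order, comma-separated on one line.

review_id=300: helpful < 91 AND verified <= 1 → G
review_id=301: (no match → NULL) → NULL
review_id=302: helpful < 249 AND verified <= 0 → W
review_id=303: (no match → NULL) → NULL
review_id=304: helpful < 91 AND verified <= 1 → G
review_id=305: helpful < 91 AND verified <= 1 → G
review_id=306: helpful < 91 AND verified <= 1 → G
review_id=307: helpful < 249 AND verified <= 0 → W
review_id=308: (no match → NULL) → NULL
review_id=309: (no match → NULL) → NULL
review_id=310: (no match → NULL) → NULL

G, NULL, W, NULL, G, G, G, W, NULL, NULL, NULL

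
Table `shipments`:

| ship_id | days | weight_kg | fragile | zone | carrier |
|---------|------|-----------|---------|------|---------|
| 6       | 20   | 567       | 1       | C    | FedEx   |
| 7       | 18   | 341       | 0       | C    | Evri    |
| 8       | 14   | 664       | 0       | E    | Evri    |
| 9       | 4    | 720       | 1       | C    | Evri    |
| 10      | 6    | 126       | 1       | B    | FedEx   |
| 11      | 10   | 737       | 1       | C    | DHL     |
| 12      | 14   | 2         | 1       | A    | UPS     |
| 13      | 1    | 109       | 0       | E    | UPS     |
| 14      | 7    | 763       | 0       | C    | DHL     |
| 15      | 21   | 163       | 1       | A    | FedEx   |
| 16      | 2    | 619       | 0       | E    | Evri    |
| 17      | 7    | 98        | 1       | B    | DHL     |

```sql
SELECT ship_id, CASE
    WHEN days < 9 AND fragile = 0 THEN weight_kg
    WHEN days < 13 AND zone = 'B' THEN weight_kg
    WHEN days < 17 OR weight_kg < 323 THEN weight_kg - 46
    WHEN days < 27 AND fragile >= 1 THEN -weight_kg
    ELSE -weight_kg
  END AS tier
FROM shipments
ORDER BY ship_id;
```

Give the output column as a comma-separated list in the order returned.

-567, -341, 618, 674, 126, 691, -44, 109, 763, 117, 619, 98

ship_id=6: days < 27 AND fragile >= 1 → -567
ship_id=7: ELSE → -341
ship_id=8: days < 17 OR weight_kg < 323 → 618
ship_id=9: days < 17 OR weight_kg < 323 → 674
ship_id=10: days < 13 AND zone = 'B' → 126
ship_id=11: days < 17 OR weight_kg < 323 → 691
ship_id=12: days < 17 OR weight_kg < 323 → -44
ship_id=13: days < 9 AND fragile = 0 → 109
ship_id=14: days < 9 AND fragile = 0 → 763
ship_id=15: days < 17 OR weight_kg < 323 → 117
ship_id=16: days < 9 AND fragile = 0 → 619
ship_id=17: days < 13 AND zone = 'B' → 98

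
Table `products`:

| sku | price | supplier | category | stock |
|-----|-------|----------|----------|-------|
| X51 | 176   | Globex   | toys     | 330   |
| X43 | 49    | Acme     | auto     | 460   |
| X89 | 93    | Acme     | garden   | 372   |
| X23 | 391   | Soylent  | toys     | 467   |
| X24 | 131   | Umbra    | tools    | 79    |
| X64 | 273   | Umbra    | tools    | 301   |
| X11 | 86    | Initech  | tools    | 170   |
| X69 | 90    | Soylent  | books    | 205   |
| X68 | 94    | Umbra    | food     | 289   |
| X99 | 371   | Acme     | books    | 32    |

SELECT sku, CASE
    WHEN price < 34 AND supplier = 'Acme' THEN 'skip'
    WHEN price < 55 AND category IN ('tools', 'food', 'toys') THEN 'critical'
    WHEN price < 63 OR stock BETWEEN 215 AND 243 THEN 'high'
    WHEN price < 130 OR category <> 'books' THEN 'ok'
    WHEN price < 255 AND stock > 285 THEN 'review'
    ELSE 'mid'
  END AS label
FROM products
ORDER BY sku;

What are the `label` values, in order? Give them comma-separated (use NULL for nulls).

sku=X11: price < 130 OR category <> 'books' → ok
sku=X23: price < 130 OR category <> 'books' → ok
sku=X24: price < 130 OR category <> 'books' → ok
sku=X43: price < 63 OR stock BETWEEN 215 AND 243 → high
sku=X51: price < 130 OR category <> 'books' → ok
sku=X64: price < 130 OR category <> 'books' → ok
sku=X68: price < 130 OR category <> 'books' → ok
sku=X69: price < 130 OR category <> 'books' → ok
sku=X89: price < 130 OR category <> 'books' → ok
sku=X99: ELSE → mid

ok, ok, ok, high, ok, ok, ok, ok, ok, mid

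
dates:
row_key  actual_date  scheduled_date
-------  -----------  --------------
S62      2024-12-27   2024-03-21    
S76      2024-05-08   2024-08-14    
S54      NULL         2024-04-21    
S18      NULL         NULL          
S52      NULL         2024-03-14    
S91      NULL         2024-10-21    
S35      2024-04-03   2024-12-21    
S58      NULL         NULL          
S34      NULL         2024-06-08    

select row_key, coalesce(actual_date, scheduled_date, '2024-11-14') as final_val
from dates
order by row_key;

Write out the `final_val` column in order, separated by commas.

2024-11-14, 2024-06-08, 2024-04-03, 2024-03-14, 2024-04-21, 2024-11-14, 2024-12-27, 2024-05-08, 2024-10-21

row_key=S18: actual_date=NULL, scheduled_date=NULL, → literal 2024-11-14 → 2024-11-14
row_key=S34: actual_date=NULL, scheduled_date=2024-06-08 → 2024-06-08
row_key=S35: actual_date=2024-04-03 → 2024-04-03
row_key=S52: actual_date=NULL, scheduled_date=2024-03-14 → 2024-03-14
row_key=S54: actual_date=NULL, scheduled_date=2024-04-21 → 2024-04-21
row_key=S58: actual_date=NULL, scheduled_date=NULL, → literal 2024-11-14 → 2024-11-14
row_key=S62: actual_date=2024-12-27 → 2024-12-27
row_key=S76: actual_date=2024-05-08 → 2024-05-08
row_key=S91: actual_date=NULL, scheduled_date=2024-10-21 → 2024-10-21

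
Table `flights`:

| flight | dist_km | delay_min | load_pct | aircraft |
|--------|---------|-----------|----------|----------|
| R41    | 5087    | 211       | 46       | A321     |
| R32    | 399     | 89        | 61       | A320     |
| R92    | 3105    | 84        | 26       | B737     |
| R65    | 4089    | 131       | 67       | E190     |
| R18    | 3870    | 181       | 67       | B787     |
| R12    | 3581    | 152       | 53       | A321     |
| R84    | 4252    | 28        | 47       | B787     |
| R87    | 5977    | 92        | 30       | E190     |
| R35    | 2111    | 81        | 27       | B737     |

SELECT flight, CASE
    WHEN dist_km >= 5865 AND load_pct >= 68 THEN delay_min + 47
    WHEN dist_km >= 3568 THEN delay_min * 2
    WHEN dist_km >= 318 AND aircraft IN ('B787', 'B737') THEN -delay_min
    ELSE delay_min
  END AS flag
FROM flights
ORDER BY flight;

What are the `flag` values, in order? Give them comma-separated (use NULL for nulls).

flight=R12: dist_km >= 3568 → 304
flight=R18: dist_km >= 3568 → 362
flight=R32: ELSE → 89
flight=R35: dist_km >= 318 AND aircraft IN ('B787', 'B737') → -81
flight=R41: dist_km >= 3568 → 422
flight=R65: dist_km >= 3568 → 262
flight=R84: dist_km >= 3568 → 56
flight=R87: dist_km >= 3568 → 184
flight=R92: dist_km >= 318 AND aircraft IN ('B787', 'B737') → -84

304, 362, 89, -81, 422, 262, 56, 184, -84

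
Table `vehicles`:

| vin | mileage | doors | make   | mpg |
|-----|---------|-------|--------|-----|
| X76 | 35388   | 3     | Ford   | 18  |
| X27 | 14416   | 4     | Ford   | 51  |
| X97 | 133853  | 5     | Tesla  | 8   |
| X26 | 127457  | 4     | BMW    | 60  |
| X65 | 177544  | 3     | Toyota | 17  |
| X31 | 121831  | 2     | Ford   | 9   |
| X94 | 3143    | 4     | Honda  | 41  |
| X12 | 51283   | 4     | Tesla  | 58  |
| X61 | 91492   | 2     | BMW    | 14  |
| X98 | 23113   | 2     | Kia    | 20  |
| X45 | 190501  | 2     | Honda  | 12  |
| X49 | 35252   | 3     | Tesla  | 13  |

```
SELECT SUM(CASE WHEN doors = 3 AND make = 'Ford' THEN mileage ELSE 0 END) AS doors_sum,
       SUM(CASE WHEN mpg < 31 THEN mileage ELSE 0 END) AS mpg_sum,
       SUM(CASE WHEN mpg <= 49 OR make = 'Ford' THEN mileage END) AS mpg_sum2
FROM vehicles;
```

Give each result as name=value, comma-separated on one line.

doors_sum=35388, mpg_sum=808974, mpg_sum2=826533

[doors_sum: doors = 3 AND make = 'Ford']
vin=X76: ✓ → 35388
vin=X27: ✗
vin=X97: ✗
vin=X26: ✗
vin=X65: ✗
vin=X31: ✗
vin=X94: ✗
vin=X12: ✗
vin=X61: ✗
vin=X98: ✗
vin=X45: ✗
vin=X49: ✗
doors_sum = 35388
—
[mpg_sum: mpg < 31]
vin=X76: ✓ → 35388
vin=X27: ✗
vin=X97: ✓ → 133853
vin=X26: ✗
vin=X65: ✓ → 177544
vin=X31: ✓ → 121831
vin=X94: ✗
vin=X12: ✗
vin=X61: ✓ → 91492
vin=X98: ✓ → 23113
vin=X45: ✓ → 190501
vin=X49: ✓ → 35252
mpg_sum = 35388 + 133853 + 177544 + 121831 + 91492 + 23113 + 190501 + 35252 = 808974
—
[mpg_sum2: mpg <= 49 OR make = 'Ford']
vin=X76: ✓ → 35388
vin=X27: ✓ → 14416
vin=X97: ✓ → 133853
vin=X26: ✗
vin=X65: ✓ → 177544
vin=X31: ✓ → 121831
vin=X94: ✓ → 3143
vin=X12: ✗
vin=X61: ✓ → 91492
vin=X98: ✓ → 23113
vin=X45: ✓ → 190501
vin=X49: ✓ → 35252
mpg_sum2 = 35388 + 14416 + 133853 + 177544 + 121831 + 3143 + 91492 + 23113 + 190501 + 35252 = 826533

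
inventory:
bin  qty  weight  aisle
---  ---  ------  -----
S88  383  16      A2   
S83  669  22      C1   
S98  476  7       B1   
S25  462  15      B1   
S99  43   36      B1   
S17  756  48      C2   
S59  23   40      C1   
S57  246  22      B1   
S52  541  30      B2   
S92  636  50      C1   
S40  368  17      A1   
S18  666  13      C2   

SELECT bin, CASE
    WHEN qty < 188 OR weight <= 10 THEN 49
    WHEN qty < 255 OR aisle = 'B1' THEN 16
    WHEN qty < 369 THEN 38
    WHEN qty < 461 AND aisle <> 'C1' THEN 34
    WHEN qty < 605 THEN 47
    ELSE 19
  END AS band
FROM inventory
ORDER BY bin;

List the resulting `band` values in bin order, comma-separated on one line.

19, 19, 16, 38, 47, 16, 49, 19, 34, 19, 49, 49

bin=S17: ELSE → 19
bin=S18: ELSE → 19
bin=S25: qty < 255 OR aisle = 'B1' → 16
bin=S40: qty < 369 → 38
bin=S52: qty < 605 → 47
bin=S57: qty < 255 OR aisle = 'B1' → 16
bin=S59: qty < 188 OR weight <= 10 → 49
bin=S83: ELSE → 19
bin=S88: qty < 461 AND aisle <> 'C1' → 34
bin=S92: ELSE → 19
bin=S98: qty < 188 OR weight <= 10 → 49
bin=S99: qty < 188 OR weight <= 10 → 49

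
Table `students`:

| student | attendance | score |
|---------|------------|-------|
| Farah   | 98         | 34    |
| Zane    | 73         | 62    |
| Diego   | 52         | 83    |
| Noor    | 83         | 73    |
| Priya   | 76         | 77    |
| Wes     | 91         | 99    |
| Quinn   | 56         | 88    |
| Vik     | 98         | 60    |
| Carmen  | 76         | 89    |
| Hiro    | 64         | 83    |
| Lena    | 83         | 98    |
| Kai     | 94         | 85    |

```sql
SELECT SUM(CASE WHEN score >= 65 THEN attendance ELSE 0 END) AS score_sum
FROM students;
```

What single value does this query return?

student=Farah: ✗
student=Zane: ✗
student=Diego: ✓ → 52
student=Noor: ✓ → 83
student=Priya: ✓ → 76
student=Wes: ✓ → 91
student=Quinn: ✓ → 56
student=Vik: ✗
student=Carmen: ✓ → 76
student=Hiro: ✓ → 64
student=Lena: ✓ → 83
student=Kai: ✓ → 94
score_sum = 52 + 83 + 76 + 91 + 56 + 76 + 64 + 83 + 94 = 675

675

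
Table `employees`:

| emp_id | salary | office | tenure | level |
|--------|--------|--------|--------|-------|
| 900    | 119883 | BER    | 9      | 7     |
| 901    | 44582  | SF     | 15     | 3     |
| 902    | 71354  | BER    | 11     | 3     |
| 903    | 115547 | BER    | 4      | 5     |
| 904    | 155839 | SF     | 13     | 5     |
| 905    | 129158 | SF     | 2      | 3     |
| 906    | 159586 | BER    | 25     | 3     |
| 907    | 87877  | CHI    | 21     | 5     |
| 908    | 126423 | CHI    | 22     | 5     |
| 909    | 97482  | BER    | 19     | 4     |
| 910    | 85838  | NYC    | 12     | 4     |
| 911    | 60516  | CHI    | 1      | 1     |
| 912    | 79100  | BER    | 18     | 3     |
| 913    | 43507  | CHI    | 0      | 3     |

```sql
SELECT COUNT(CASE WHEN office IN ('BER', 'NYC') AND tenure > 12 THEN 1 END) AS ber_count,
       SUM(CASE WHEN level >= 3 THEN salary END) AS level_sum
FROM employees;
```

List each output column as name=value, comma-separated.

[ber_count: office IN ('BER', 'NYC') AND tenure > 12]
emp_id=900: ✗
emp_id=901: ✗
emp_id=902: ✗
emp_id=903: ✗
emp_id=904: ✗
emp_id=905: ✗
emp_id=906: ✓ → 1
emp_id=907: ✗
emp_id=908: ✗
emp_id=909: ✓ → 1
emp_id=910: ✗
emp_id=911: ✗
emp_id=912: ✓ → 1
emp_id=913: ✗
ber_count = COUNT(1, 1, 1) = 3
—
[level_sum: level >= 3]
emp_id=900: ✓ → 119883
emp_id=901: ✓ → 44582
emp_id=902: ✓ → 71354
emp_id=903: ✓ → 115547
emp_id=904: ✓ → 155839
emp_id=905: ✓ → 129158
emp_id=906: ✓ → 159586
emp_id=907: ✓ → 87877
emp_id=908: ✓ → 126423
emp_id=909: ✓ → 97482
emp_id=910: ✓ → 85838
emp_id=911: ✗
emp_id=912: ✓ → 79100
emp_id=913: ✓ → 43507
level_sum = 119883 + 44582 + 71354 + 115547 + 155839 + 129158 + 159586 + 87877 + 126423 + 97482 + 85838 + 79100 + 43507 = 1316176

ber_count=3, level_sum=1316176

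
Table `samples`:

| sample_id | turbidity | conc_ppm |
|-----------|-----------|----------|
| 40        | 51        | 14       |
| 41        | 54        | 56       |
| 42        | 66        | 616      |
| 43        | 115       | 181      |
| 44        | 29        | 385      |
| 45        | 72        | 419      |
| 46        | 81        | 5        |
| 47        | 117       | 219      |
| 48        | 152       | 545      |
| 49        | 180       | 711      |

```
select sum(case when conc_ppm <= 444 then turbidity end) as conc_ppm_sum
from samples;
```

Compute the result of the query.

519

sample_id=40: ✓ → 51
sample_id=41: ✓ → 54
sample_id=42: ✗
sample_id=43: ✓ → 115
sample_id=44: ✓ → 29
sample_id=45: ✓ → 72
sample_id=46: ✓ → 81
sample_id=47: ✓ → 117
sample_id=48: ✗
sample_id=49: ✗
conc_ppm_sum = 51 + 54 + 115 + 29 + 72 + 81 + 117 = 519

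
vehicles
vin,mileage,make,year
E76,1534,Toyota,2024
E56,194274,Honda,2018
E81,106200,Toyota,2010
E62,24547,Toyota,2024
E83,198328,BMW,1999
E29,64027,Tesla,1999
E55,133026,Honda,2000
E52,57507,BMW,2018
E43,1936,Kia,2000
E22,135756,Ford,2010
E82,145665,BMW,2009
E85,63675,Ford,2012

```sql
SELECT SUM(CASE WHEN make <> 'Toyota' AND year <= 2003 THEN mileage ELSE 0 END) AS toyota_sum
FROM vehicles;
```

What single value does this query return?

vin=E76: ✗
vin=E56: ✗
vin=E81: ✗
vin=E62: ✗
vin=E83: ✓ → 198328
vin=E29: ✓ → 64027
vin=E55: ✓ → 133026
vin=E52: ✗
vin=E43: ✓ → 1936
vin=E22: ✗
vin=E82: ✗
vin=E85: ✗
toyota_sum = 198328 + 64027 + 133026 + 1936 = 397317

397317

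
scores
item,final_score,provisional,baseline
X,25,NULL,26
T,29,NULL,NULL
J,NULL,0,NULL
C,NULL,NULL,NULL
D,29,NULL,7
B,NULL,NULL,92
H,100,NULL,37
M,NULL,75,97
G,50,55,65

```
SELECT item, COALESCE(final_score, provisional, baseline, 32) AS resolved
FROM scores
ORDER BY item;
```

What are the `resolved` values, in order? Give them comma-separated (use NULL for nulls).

item=B: final_score=NULL, provisional=NULL, baseline=92 → 92
item=C: final_score=NULL, provisional=NULL, baseline=NULL, → literal 32 → 32
item=D: final_score=29 → 29
item=G: final_score=50 → 50
item=H: final_score=100 → 100
item=J: final_score=NULL, provisional=0 → 0
item=M: final_score=NULL, provisional=75 → 75
item=T: final_score=29 → 29
item=X: final_score=25 → 25

92, 32, 29, 50, 100, 0, 75, 29, 25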